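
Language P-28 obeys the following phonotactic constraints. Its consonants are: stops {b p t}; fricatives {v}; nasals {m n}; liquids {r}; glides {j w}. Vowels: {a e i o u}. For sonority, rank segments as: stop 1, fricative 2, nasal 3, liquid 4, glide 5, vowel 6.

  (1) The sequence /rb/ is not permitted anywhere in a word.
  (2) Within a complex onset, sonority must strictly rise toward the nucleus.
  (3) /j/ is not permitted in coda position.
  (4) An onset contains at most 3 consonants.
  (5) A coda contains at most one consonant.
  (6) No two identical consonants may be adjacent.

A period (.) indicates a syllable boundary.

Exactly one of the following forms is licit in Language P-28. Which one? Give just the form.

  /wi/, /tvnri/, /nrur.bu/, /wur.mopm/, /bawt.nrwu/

/wi/ — σ1 onset /w/, coda /∅/ ok → licit
/tvnri/ — violates constraint 4: syllable 1 onset /tvnr/ has 4 consonants (> 3) → illicit
/nrur.bu/ — violates constraint 1: contains banned sequence /rb/ → illicit
/wur.mopm/ — violates constraint 5: syllable 2 coda /pm/ has 2 consonants (> 1) → illicit
/bawt.nrwu/ — violates constraint 5: syllable 1 coda /wt/ has 2 consonants (> 1) → illicit

/wi/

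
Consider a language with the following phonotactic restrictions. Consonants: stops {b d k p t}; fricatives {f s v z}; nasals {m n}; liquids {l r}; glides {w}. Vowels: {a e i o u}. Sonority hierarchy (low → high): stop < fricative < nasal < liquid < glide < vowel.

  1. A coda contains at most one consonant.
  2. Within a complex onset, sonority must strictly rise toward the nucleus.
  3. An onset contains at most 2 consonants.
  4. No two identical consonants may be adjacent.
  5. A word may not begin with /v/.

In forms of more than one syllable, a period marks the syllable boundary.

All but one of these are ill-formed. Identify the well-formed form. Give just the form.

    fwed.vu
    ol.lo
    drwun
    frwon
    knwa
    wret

fwed.vu

fwed.vu — σ1 onset /fw/ (2→5 rises), coda /d/ ok; σ2 onset /v/, coda /∅/ ok → well-formed
ol.lo — violates constraint 4: adjacent identical consonants /ll/ → ill-formed
drwun — violates constraint 3: syllable 1 onset /drw/ has 3 consonants (> 2) → ill-formed
frwon — violates constraint 3: syllable 1 onset /frw/ has 3 consonants (> 2) → ill-formed
knwa — violates constraint 3: syllable 1 onset /knw/ has 3 consonants (> 2) → ill-formed
wret — violates constraint 2: syllable 1 onset /wr/: /w/ (glide, 5) → /r/ (liquid, 4) does not rise → ill-formed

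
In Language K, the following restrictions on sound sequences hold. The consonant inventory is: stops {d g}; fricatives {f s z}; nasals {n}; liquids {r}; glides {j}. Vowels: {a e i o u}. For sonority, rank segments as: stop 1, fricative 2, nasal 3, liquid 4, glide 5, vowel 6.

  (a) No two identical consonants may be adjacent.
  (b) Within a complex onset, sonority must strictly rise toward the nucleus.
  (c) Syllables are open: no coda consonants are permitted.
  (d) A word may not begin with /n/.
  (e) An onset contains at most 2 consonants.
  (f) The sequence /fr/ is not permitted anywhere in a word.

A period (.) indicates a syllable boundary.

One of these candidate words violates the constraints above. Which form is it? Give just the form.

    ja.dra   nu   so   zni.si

nu

ja.dra — σ1 onset /j/, coda /∅/ ok; σ2 onset /dr/ (1→4 rises), coda /∅/ ok → licit
nu — violates constraint (d): word begins with /n/ → illicit
so — σ1 onset /s/, coda /∅/ ok → licit
zni.si — σ1 onset /zn/ (2→3 rises), coda /∅/ ok; σ2 onset /s/, coda /∅/ ok → licit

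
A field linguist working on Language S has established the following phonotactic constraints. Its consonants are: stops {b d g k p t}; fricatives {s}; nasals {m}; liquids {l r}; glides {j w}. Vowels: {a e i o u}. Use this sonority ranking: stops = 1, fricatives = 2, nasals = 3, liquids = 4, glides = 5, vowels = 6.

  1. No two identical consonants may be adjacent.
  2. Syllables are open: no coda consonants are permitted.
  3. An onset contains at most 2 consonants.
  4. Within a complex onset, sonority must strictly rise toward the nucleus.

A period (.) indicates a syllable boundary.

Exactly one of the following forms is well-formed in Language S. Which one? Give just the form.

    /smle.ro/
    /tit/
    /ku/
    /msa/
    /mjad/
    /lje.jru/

/ku/

/smle.ro/ — violates constraint 3: syllable 1 onset /sml/ has 3 consonants (> 2) → ill-formed
/tit/ — violates constraint 2: syllable 1 coda /t/ has 1 consonant (> 0) → ill-formed
/ku/ — σ1 onset /k/, coda /∅/ ok → well-formed
/msa/ — violates constraint 4: syllable 1 onset /ms/: /m/ (nasal, 3) → /s/ (fricative, 2) does not rise → ill-formed
/mjad/ — violates constraint 2: syllable 1 coda /d/ has 1 consonant (> 0) → ill-formed
/lje.jru/ — violates constraint 4: syllable 2 onset /jr/: /j/ (glide, 5) → /r/ (liquid, 4) does not rise → ill-formed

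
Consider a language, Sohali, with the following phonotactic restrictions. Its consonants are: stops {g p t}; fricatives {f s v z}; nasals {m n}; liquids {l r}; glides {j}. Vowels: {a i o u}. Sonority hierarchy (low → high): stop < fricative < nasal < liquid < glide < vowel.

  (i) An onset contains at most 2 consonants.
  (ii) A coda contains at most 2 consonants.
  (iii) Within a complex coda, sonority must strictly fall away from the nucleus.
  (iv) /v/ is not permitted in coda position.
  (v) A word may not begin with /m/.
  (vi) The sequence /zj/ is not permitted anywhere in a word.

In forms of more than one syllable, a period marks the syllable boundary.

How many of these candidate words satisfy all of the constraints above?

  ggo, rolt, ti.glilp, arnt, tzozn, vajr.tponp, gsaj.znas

ggo — σ1 onset /gg/ (2C), coda /∅/ ok → well-formed
rolt — σ1 onset /r/, coda /lt/ (4→1 falls) ok → well-formed
ti.glilp — σ1 onset /t/, coda /∅/ ok; σ2 onset /gl/ (2C), coda /lp/ (4→1 falls) ok → well-formed
arnt — violates constraint (ii): syllable 1 coda /rnt/ has 3 consonants (> 2) → ill-formed
tzozn — violates constraint (iii): syllable 1 coda /zn/: /z/ (fricative, 2) → /n/ (nasal, 3) does not fall → ill-formed
vajr.tponp — σ1 onset /v/, coda /jr/ (5→4 falls) ok; σ2 onset /tp/ (2C), coda /np/ (3→1 falls) ok → well-formed
gsaj.znas — σ1 onset /gs/ (2C), coda /j/ ok; σ2 onset /zn/ (2C), coda /s/ ok → well-formed
Well-formed: ggo, rolt, ti.glilp, vajr.tponp, gsaj.znas → 5.

5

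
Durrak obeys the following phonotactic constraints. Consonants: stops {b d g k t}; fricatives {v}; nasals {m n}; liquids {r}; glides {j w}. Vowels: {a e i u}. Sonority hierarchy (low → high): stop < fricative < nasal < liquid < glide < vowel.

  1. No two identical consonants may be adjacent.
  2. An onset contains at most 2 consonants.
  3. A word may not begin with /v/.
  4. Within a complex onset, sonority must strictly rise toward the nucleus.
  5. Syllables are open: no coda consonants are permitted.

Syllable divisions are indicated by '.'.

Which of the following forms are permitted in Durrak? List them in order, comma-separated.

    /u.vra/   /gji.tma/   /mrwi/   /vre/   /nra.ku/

/u.vra/ — σ1 onset /∅/, coda /∅/ ok; σ2 onset /vr/ (2→4 rises), coda /∅/ ok → permitted
/gji.tma/ — σ1 onset /gj/ (1→5 rises), coda /∅/ ok; σ2 onset /tm/ (1→3 rises), coda /∅/ ok → permitted
/mrwi/ — violates constraint 2: syllable 1 onset /mrw/ has 3 consonants (> 2) → not permitted
/vre/ — violates constraint 3: word begins with /v/ → not permitted
/nra.ku/ — σ1 onset /nr/ (3→4 rises), coda /∅/ ok; σ2 onset /k/, coda /∅/ ok → permitted

/u.vra/, /gji.tma/, /nra.ku/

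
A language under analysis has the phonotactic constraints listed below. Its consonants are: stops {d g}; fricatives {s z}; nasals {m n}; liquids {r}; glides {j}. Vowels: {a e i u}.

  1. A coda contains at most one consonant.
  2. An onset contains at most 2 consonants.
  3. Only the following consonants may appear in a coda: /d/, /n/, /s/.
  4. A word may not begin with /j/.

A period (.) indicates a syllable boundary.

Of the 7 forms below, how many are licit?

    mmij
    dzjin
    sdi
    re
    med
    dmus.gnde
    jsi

3

mmij — violates constraint 3: syllable 1 coda contains /j/, which is not a licensed coda consonant → illicit
dzjin — violates constraint 2: syllable 1 onset /dzj/ has 3 consonants (> 2) → illicit
sdi — σ1 onset /sd/ (2C), coda /∅/ ok → licit
re — σ1 onset /r/, coda /∅/ ok → licit
med — σ1 onset /m/, coda /d/ ok → licit
dmus.gnde — violates constraint 2: syllable 2 onset /gnd/ has 3 consonants (> 2) → illicit
jsi — violates constraint 4: word begins with /j/ → illicit
Licit: sdi, re, med → 3.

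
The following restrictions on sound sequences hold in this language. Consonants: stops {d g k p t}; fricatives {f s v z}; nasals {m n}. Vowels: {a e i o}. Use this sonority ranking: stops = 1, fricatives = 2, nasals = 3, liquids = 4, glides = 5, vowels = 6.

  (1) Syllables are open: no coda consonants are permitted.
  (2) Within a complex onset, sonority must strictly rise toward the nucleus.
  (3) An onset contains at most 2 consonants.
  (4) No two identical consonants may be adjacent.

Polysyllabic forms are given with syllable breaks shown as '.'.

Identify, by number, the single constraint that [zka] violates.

2

[zka]: syllable 1 onset /zk/: /z/ (fricative, 2) → /k/ (stop, 1) does not rise.
This is a violation of constraint 2: "Within a complex onset, sonority must strictly rise toward the nucleus."
The remaining constraints (1, 3, 4) are satisfied.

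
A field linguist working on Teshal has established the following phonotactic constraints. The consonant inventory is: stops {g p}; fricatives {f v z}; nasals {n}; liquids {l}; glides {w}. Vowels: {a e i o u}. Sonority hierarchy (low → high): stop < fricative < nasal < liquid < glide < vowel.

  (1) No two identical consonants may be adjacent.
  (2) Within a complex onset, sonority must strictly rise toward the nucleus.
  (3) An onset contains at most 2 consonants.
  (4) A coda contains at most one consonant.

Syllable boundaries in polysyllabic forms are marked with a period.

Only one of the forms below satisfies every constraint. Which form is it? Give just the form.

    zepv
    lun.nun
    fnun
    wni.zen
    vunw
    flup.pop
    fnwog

zepv — violates constraint 4: syllable 1 coda /pv/ has 2 consonants (> 1) → phonotactically illegal
lun.nun — violates constraint 1: adjacent identical consonants /nn/ → phonotactically illegal
fnun — σ1 onset /fn/ (2→3 rises), coda /n/ ok → phonotactically legal
wni.zen — violates constraint 2: syllable 1 onset /wn/: /w/ (glide, 5) → /n/ (nasal, 3) does not rise → phonotactically illegal
vunw — violates constraint 4: syllable 1 coda /nw/ has 2 consonants (> 1) → phonotactically illegal
flup.pop — violates constraint 1: adjacent identical consonants /pp/ → phonotactically illegal
fnwog — violates constraint 3: syllable 1 onset /fnw/ has 3 consonants (> 2) → phonotactically illegal

fnun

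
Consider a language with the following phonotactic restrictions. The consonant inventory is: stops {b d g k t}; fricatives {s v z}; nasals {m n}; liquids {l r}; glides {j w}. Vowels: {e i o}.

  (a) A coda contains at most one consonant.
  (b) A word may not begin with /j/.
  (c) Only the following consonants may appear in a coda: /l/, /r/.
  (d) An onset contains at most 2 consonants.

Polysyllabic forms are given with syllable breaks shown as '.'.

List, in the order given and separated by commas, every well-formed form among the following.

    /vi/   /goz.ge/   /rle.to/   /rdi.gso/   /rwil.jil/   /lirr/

/vi/ — σ1 onset /v/, coda /∅/ ok → well-formed
/goz.ge/ — violates constraint (c): syllable 1 coda contains /z/, which is not a licensed coda consonant → ill-formed
/rle.to/ — σ1 onset /rl/ (2C), coda /∅/ ok; σ2 onset /t/, coda /∅/ ok → well-formed
/rdi.gso/ — σ1 onset /rd/ (2C), coda /∅/ ok; σ2 onset /gs/ (2C), coda /∅/ ok → well-formed
/rwil.jil/ — σ1 onset /rw/ (2C), coda /l/ ok; σ2 onset /j/, coda /l/ ok → well-formed
/lirr/ — violates constraint (a): syllable 1 coda /rr/ has 2 consonants (> 1) → ill-formed

/vi/, /rle.to/, /rdi.gso/, /rwil.jil/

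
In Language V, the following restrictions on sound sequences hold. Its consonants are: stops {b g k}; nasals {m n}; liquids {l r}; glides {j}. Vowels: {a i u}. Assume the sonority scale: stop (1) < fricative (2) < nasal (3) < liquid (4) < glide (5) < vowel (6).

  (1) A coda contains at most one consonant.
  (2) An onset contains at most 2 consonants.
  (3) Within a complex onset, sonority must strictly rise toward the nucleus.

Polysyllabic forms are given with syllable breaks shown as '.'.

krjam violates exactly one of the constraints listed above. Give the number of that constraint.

krjam: syllable 1 onset /krj/ has 3 consonants (> 2).
This is a violation of constraint 2: "An onset contains at most 2 consonants."
The remaining constraints (1, 3) are satisfied.

2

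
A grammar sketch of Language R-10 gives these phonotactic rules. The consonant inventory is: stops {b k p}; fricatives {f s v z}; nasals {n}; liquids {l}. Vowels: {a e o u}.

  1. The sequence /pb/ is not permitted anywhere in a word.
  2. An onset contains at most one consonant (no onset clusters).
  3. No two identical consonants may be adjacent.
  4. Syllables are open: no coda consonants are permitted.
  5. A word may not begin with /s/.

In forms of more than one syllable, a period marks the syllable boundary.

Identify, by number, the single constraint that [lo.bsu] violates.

[lo.bsu]: syllable 2 onset /bs/ has 2 consonants (> 1).
This is a violation of constraint 2: "An onset contains at most one consonant (no onset clusters)."
The remaining constraints (1, 3, 4, 5) are satisfied.

2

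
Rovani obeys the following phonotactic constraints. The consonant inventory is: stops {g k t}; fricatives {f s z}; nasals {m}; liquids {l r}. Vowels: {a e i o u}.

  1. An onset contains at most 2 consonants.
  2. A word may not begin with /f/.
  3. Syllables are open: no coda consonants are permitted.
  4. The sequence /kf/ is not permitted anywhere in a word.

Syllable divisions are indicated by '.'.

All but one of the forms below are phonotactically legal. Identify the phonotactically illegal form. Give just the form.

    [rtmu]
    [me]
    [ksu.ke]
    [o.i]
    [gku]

[rtmu]

[rtmu] — violates constraint 1: syllable 1 onset /rtm/ has 3 consonants (> 2) → phonotactically illegal
[me] — σ1 onset /m/, coda /∅/ ok → phonotactically legal
[ksu.ke] — σ1 onset /ks/ (2C), coda /∅/ ok; σ2 onset /k/, coda /∅/ ok → phonotactically legal
[o.i] — σ1 onset /∅/, coda /∅/ ok; σ2 onset /∅/, coda /∅/ ok → phonotactically legal
[gku] — σ1 onset /gk/ (2C), coda /∅/ ok → phonotactically legal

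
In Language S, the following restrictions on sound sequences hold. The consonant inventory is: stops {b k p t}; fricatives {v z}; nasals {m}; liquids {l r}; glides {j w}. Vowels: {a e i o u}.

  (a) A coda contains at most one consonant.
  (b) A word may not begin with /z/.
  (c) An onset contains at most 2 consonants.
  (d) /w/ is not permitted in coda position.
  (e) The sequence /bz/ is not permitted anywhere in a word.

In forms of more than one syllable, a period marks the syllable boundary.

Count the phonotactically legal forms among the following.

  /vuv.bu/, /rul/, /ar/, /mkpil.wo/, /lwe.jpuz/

/vuv.bu/ — σ1 onset /v/, coda /v/ ok; σ2 onset /b/, coda /∅/ ok → phonotactically legal
/rul/ — σ1 onset /r/, coda /l/ ok → phonotactically legal
/ar/ — σ1 onset /∅/, coda /r/ ok → phonotactically legal
/mkpil.wo/ — violates constraint (c): syllable 1 onset /mkp/ has 3 consonants (> 2) → phonotactically illegal
/lwe.jpuz/ — σ1 onset /lw/ (2C), coda /∅/ ok; σ2 onset /jp/ (2C), coda /z/ ok → phonotactically legal
Phonotactically legal: /vuv.bu/, /rul/, /ar/, /lwe.jpuz/ → 4.

4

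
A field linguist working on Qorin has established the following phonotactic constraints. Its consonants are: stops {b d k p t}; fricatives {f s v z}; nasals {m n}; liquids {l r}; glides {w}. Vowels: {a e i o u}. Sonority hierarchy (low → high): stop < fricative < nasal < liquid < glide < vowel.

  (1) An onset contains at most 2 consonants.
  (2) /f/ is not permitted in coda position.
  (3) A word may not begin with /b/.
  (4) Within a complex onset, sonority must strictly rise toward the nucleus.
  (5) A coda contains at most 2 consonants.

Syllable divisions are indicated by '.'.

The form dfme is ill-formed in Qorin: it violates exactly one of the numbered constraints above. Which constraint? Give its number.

1

dfme: syllable 1 onset /dfm/ has 3 consonants (> 2).
This is a violation of constraint 1: "An onset contains at most 2 consonants."
The remaining constraints (2, 3, 4, 5) are satisfied.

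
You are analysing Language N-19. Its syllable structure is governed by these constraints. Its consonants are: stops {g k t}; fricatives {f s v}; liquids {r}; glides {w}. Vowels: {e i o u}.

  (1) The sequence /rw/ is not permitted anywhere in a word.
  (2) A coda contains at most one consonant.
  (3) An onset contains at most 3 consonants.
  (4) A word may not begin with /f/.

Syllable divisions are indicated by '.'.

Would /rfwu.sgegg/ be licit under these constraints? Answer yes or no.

no

/rfwu.sgegg/ — violates constraint 2: syllable 2 coda /gg/ has 2 consonants (> 1) → illicit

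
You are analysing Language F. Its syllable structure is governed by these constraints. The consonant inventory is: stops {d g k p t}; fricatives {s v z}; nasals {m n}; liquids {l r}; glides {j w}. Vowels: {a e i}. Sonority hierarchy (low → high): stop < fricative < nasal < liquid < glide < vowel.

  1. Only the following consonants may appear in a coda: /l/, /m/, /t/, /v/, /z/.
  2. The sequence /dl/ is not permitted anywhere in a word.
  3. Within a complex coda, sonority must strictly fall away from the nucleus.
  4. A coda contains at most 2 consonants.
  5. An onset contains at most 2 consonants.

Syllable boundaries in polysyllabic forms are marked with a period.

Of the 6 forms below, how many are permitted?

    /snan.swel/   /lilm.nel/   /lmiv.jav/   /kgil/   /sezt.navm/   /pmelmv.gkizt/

3

/snan.swel/ — violates constraint 1: syllable 1 coda contains /n/, which is not a licensed coda consonant → not permitted
/lilm.nel/ — σ1 onset /l/, coda /lm/ (4→3 falls) ok; σ2 onset /n/, coda /l/ ok → permitted
/lmiv.jav/ — σ1 onset /lm/ (2C), coda /v/ ok; σ2 onset /j/, coda /v/ ok → permitted
/kgil/ — σ1 onset /kg/ (2C), coda /l/ ok → permitted
/sezt.navm/ — violates constraint 3: syllable 2 coda /vm/: /v/ (fricative, 2) → /m/ (nasal, 3) does not fall → not permitted
/pmelmv.gkizt/ — violates constraint 4: syllable 1 coda /lmv/ has 3 consonants (> 2) → not permitted
Permitted: /lilm.nel/, /lmiv.jav/, /kgil/ → 3.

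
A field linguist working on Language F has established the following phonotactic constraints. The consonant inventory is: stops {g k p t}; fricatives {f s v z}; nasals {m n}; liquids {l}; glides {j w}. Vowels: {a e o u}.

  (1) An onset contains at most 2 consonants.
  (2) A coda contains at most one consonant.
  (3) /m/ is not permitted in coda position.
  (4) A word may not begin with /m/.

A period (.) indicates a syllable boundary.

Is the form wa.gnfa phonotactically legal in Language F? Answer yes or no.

wa.gnfa — violates constraint 1: syllable 2 onset /gnf/ has 3 consonants (> 2) → phonotactically illegal

no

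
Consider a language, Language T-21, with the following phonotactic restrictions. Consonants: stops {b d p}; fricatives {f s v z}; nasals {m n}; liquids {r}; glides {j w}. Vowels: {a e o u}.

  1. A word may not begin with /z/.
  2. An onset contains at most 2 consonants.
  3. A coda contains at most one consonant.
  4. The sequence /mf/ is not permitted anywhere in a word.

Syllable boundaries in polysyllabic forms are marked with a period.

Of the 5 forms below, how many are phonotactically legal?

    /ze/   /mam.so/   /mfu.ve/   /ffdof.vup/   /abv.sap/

/ze/ — violates constraint 1: word begins with /z/ → phonotactically illegal
/mam.so/ — σ1 onset /m/, coda /m/ ok; σ2 onset /s/, coda /∅/ ok → phonotactically legal
/mfu.ve/ — violates constraint 4: contains banned sequence /mf/ → phonotactically illegal
/ffdof.vup/ — violates constraint 2: syllable 1 onset /ffd/ has 3 consonants (> 2) → phonotactically illegal
/abv.sap/ — violates constraint 3: syllable 1 coda /bv/ has 2 consonants (> 1) → phonotactically illegal
Phonotactically legal: /mam.so/ → 1.

1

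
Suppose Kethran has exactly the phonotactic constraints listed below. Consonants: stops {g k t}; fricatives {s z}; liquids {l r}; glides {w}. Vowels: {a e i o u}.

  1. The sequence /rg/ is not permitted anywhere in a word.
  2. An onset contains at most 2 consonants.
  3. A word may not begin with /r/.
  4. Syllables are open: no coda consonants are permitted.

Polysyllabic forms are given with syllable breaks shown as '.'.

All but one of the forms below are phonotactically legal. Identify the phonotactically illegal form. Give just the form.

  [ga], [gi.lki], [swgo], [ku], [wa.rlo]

[swgo]

[ga] — σ1 onset /g/, coda /∅/ ok → phonotactically legal
[gi.lki] — σ1 onset /g/, coda /∅/ ok; σ2 onset /lk/ (2C), coda /∅/ ok → phonotactically legal
[swgo] — violates constraint 2: syllable 1 onset /swg/ has 3 consonants (> 2) → phonotactically illegal
[ku] — σ1 onset /k/, coda /∅/ ok → phonotactically legal
[wa.rlo] — σ1 onset /w/, coda /∅/ ok; σ2 onset /rl/ (2C), coda /∅/ ok → phonotactically legal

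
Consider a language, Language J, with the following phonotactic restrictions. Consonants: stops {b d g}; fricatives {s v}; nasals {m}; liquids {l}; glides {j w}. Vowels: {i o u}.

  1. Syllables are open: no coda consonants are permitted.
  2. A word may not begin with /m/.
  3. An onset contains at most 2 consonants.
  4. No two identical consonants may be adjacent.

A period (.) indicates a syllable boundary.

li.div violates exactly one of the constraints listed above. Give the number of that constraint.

li.div: syllable 2 coda /v/ has 1 consonant (> 0).
This is a violation of constraint 1: "Syllables are open: no coda consonants are permitted."
The remaining constraints (2, 3, 4) are satisfied.

1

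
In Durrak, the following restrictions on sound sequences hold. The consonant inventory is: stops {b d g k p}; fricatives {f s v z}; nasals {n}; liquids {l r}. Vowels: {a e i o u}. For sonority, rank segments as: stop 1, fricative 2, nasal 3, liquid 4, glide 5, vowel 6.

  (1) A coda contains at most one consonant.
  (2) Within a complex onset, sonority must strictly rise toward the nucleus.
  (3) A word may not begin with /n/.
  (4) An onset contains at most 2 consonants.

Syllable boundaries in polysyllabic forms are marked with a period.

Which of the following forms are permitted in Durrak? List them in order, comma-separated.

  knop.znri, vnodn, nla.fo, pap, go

pap, go

knop.znri — violates constraint 4: syllable 2 onset /znr/ has 3 consonants (> 2) → not permitted
vnodn — violates constraint 1: syllable 1 coda /dn/ has 2 consonants (> 1) → not permitted
nla.fo — violates constraint 3: word begins with /n/ → not permitted
pap — σ1 onset /p/, coda /p/ ok → permitted
go — σ1 onset /g/, coda /∅/ ok → permitted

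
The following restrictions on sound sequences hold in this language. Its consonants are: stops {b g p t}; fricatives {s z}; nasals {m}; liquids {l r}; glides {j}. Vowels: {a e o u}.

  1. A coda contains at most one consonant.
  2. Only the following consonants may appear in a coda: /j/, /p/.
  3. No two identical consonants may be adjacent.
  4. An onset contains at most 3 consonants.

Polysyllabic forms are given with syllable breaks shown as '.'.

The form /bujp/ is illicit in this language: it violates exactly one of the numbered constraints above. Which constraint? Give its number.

/bujp/: syllable 1 coda /jp/ has 2 consonants (> 1).
This is a violation of constraint 1: "A coda contains at most one consonant."
The remaining constraints (2, 3, 4) are satisfied.

1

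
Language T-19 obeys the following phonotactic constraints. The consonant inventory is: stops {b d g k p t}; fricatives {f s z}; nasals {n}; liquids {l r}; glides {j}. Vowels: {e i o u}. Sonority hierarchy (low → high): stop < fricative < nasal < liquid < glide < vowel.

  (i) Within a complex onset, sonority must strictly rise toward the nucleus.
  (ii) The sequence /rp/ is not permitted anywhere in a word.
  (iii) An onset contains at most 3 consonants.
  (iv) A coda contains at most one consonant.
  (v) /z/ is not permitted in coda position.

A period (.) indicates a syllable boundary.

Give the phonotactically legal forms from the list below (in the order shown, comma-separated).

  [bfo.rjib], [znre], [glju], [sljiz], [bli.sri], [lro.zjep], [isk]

[bfo.rjib] — σ1 onset /bf/ (1→2 rises), coda /∅/ ok; σ2 onset /rj/ (4→5 rises), coda /b/ ok → phonotactically legal
[znre] — σ1 onset /znr/ (2→3→4 rises), coda /∅/ ok → phonotactically legal
[glju] — σ1 onset /glj/ (1→4→5 rises), coda /∅/ ok → phonotactically legal
[sljiz] — violates constraint (v): syllable 1 coda contains /z/ → phonotactically illegal
[bli.sri] — σ1 onset /bl/ (1→4 rises), coda /∅/ ok; σ2 onset /sr/ (2→4 rises), coda /∅/ ok → phonotactically legal
[lro.zjep] — violates constraint (i): syllable 1 onset /lr/: /l/ (liquid, 4) → /r/ (liquid, 4) does not rise → phonotactically illegal
[isk] — violates constraint (iv): syllable 1 coda /sk/ has 2 consonants (> 1) → phonotactically illegal

[bfo.rjib], [znre], [glju], [bli.sri]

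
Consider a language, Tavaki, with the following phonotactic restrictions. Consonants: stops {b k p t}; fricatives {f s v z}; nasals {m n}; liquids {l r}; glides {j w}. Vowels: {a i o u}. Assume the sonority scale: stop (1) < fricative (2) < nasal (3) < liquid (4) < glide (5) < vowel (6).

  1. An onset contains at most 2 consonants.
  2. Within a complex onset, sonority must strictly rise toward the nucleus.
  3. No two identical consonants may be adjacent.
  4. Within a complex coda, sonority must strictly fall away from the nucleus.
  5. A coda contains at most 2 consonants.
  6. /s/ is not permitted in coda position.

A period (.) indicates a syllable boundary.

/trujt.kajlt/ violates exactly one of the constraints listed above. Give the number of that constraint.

/trujt.kajlt/: syllable 2 coda /jlt/ has 3 consonants (> 2).
This is a violation of constraint 5: "A coda contains at most 2 consonants."
The remaining constraints (1, 2, 3, 4, 6) are satisfied.

5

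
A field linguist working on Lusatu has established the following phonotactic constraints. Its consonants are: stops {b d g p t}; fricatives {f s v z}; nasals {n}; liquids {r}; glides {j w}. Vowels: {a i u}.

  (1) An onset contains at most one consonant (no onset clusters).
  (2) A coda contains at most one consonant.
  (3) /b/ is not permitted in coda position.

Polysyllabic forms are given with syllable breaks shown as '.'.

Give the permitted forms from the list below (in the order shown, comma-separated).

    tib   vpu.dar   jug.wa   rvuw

jug.wa

tib — violates constraint 3: syllable 1 coda contains /b/ → not permitted
vpu.dar — violates constraint 1: syllable 1 onset /vp/ has 2 consonants (> 1) → not permitted
jug.wa — σ1 onset /j/, coda /g/ ok; σ2 onset /w/, coda /∅/ ok → permitted
rvuw — violates constraint 1: syllable 1 onset /rv/ has 2 consonants (> 1) → not permitted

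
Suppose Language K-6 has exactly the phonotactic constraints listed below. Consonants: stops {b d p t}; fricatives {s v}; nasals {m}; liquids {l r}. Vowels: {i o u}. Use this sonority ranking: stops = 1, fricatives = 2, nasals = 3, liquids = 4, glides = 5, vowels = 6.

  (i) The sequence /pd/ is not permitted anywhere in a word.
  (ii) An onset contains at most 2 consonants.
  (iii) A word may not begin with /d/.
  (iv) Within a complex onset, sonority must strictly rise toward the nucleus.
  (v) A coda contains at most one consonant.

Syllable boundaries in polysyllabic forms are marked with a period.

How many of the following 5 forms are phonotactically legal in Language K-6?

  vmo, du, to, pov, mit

vmo — σ1 onset /vm/ (2→3 rises), coda /∅/ ok → phonotactically legal
du — violates constraint (iii): word begins with /d/ → phonotactically illegal
to — σ1 onset /t/, coda /∅/ ok → phonotactically legal
pov — σ1 onset /p/, coda /v/ ok → phonotactically legal
mit — σ1 onset /m/, coda /t/ ok → phonotactically legal
Phonotactically legal: vmo, to, pov, mit → 4.

4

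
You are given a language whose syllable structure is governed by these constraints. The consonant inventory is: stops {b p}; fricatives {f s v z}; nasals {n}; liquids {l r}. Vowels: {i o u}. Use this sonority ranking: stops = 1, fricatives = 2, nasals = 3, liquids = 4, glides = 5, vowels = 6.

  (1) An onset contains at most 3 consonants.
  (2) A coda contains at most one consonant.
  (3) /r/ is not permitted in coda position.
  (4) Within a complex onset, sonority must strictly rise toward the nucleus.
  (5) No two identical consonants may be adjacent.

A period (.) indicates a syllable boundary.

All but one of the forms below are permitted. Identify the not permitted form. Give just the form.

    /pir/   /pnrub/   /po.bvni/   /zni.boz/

/pir/

/pir/ — violates constraint 3: syllable 1 coda contains /r/ → not permitted
/pnrub/ — σ1 onset /pnr/ (1→3→4 rises), coda /b/ ok → permitted
/po.bvni/ — σ1 onset /p/, coda /∅/ ok; σ2 onset /bvn/ (1→2→3 rises), coda /∅/ ok → permitted
/zni.boz/ — σ1 onset /zn/ (2→3 rises), coda /∅/ ok; σ2 onset /b/, coda /z/ ok → permitted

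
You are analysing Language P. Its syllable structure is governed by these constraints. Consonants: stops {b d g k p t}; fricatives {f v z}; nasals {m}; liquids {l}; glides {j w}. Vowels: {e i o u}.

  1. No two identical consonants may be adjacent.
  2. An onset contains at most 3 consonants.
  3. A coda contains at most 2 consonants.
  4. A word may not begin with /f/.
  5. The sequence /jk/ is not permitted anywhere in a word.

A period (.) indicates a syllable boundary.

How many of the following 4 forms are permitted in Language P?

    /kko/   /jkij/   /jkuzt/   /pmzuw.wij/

0

/kko/ — violates constraint 1: adjacent identical consonants /kk/ → not permitted
/jkij/ — violates constraint 5: contains banned sequence /jk/ → not permitted
/jkuzt/ — violates constraint 5: contains banned sequence /jk/ → not permitted
/pmzuw.wij/ — violates constraint 1: adjacent identical consonants /ww/ → not permitted
No form is permitted → 0.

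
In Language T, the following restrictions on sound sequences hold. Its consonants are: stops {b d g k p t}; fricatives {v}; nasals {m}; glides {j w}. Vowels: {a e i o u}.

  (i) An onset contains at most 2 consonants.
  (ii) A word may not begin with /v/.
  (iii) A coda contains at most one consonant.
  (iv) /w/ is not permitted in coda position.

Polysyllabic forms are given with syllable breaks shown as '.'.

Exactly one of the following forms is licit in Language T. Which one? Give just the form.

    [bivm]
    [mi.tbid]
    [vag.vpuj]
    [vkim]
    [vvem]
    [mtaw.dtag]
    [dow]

[bivm] — violates constraint (iii): syllable 1 coda /vm/ has 2 consonants (> 1) → illicit
[mi.tbid] — σ1 onset /m/, coda /∅/ ok; σ2 onset /tb/ (2C), coda /d/ ok → licit
[vag.vpuj] — violates constraint (ii): word begins with /v/ → illicit
[vkim] — violates constraint (ii): word begins with /v/ → illicit
[vvem] — violates constraint (ii): word begins with /v/ → illicit
[mtaw.dtag] — violates constraint (iv): syllable 1 coda contains /w/ → illicit
[dow] — violates constraint (iv): syllable 1 coda contains /w/ → illicit

[mi.tbid]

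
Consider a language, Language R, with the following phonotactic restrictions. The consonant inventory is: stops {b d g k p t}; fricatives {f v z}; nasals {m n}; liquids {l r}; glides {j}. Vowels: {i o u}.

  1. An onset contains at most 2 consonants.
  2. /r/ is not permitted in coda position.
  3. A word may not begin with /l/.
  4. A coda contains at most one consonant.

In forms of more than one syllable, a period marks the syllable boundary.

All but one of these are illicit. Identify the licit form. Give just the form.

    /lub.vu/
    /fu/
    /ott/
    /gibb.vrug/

/fu/

/lub.vu/ — violates constraint 3: word begins with /l/ → illicit
/fu/ — σ1 onset /f/, coda /∅/ ok → licit
/ott/ — violates constraint 4: syllable 1 coda /tt/ has 2 consonants (> 1) → illicit
/gibb.vrug/ — violates constraint 4: syllable 1 coda /bb/ has 2 consonants (> 1) → illicit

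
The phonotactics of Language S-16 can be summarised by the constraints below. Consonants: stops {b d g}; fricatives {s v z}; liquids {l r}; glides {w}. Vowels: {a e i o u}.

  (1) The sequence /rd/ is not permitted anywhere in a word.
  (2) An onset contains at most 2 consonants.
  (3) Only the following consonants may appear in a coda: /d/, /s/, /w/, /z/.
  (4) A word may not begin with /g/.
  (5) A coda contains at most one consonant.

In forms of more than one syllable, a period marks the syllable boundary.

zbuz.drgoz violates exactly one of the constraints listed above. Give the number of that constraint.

2

zbuz.drgoz: syllable 2 onset /drg/ has 3 consonants (> 2).
This is a violation of constraint 2: "An onset contains at most 2 consonants."
The remaining constraints (1, 3, 4, 5) are satisfied.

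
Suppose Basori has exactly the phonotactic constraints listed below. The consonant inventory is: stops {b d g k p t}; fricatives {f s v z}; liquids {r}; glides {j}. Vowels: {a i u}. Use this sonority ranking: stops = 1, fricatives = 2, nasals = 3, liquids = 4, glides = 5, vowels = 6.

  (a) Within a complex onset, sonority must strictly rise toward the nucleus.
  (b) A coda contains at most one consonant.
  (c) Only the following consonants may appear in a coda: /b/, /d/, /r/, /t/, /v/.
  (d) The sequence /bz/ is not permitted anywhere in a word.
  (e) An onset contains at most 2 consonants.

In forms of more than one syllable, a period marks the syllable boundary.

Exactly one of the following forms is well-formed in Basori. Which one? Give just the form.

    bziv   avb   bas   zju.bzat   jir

jir

bziv — violates constraint (d): contains banned sequence /bz/ → ill-formed
avb — violates constraint (b): syllable 1 coda /vb/ has 2 consonants (> 1) → ill-formed
bas — violates constraint (c): syllable 1 coda contains /s/, which is not a licensed coda consonant → ill-formed
zju.bzat — violates constraint (d): contains banned sequence /bz/ → ill-formed
jir — σ1 onset /j/, coda /r/ ok → well-formed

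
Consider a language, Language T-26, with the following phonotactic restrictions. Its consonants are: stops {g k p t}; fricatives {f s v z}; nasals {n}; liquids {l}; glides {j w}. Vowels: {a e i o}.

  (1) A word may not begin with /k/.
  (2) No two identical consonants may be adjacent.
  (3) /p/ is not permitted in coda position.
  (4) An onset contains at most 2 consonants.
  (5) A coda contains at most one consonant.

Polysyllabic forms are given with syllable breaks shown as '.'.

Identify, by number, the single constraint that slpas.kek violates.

slpas.kek: syllable 1 onset /slp/ has 3 consonants (> 2).
This is a violation of constraint 4: "An onset contains at most 2 consonants."
The remaining constraints (1, 2, 3, 5) are satisfied.

4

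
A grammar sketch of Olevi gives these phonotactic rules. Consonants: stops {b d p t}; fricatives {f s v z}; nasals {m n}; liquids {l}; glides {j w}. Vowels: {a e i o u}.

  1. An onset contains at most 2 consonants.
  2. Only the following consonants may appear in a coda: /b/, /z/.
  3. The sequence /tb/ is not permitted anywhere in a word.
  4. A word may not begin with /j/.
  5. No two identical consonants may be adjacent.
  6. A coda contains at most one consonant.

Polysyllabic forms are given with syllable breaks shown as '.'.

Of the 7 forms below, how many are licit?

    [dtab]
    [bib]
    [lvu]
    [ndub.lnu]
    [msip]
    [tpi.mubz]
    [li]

[dtab] — σ1 onset /dt/ (2C), coda /b/ ok → licit
[bib] — σ1 onset /b/, coda /b/ ok → licit
[lvu] — σ1 onset /lv/ (2C), coda /∅/ ok → licit
[ndub.lnu] — σ1 onset /nd/ (2C), coda /b/ ok; σ2 onset /ln/ (2C), coda /∅/ ok → licit
[msip] — violates constraint 2: syllable 1 coda contains /p/, which is not a licensed coda consonant → illicit
[tpi.mubz] — violates constraint 6: syllable 2 coda /bz/ has 2 consonants (> 1) → illicit
[li] — σ1 onset /l/, coda /∅/ ok → licit
Licit: [dtab], [bib], [lvu], [ndub.lnu], [li] → 5.

5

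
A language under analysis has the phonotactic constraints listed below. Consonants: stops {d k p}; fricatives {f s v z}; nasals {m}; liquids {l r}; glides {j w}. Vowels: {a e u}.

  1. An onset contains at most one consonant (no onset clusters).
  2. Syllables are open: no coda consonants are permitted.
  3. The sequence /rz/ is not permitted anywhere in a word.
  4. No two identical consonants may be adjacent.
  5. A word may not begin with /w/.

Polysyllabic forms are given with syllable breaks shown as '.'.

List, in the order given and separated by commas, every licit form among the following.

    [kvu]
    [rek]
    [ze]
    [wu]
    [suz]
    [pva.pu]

[kvu] — violates constraint 1: syllable 1 onset /kv/ has 2 consonants (> 1) → illicit
[rek] — violates constraint 2: syllable 1 coda /k/ has 1 consonant (> 0) → illicit
[ze] — σ1 onset /z/, coda /∅/ ok → licit
[wu] — violates constraint 5: word begins with /w/ → illicit
[suz] — violates constraint 2: syllable 1 coda /z/ has 1 consonant (> 0) → illicit
[pva.pu] — violates constraint 1: syllable 1 onset /pv/ has 2 consonants (> 1) → illicit

[ze]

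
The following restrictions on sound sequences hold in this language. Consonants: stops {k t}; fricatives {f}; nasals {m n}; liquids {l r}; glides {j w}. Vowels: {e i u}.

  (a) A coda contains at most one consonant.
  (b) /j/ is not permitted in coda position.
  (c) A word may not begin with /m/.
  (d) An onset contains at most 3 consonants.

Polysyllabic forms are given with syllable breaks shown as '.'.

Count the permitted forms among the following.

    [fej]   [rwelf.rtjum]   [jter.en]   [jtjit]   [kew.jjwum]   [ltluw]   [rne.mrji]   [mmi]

[fej] — violates constraint (b): syllable 1 coda contains /j/ → not permitted
[rwelf.rtjum] — violates constraint (a): syllable 1 coda /lf/ has 2 consonants (> 1) → not permitted
[jter.en] — σ1 onset /jt/ (2C), coda /r/ ok; σ2 onset /∅/, coda /n/ ok → permitted
[jtjit] — σ1 onset /jtj/ (3C), coda /t/ ok → permitted
[kew.jjwum] — σ1 onset /k/, coda /w/ ok; σ2 onset /jjw/ (3C), coda /m/ ok → permitted
[ltluw] — σ1 onset /ltl/ (3C), coda /w/ ok → permitted
[rne.mrji] — σ1 onset /rn/ (2C), coda /∅/ ok; σ2 onset /mrj/ (3C), coda /∅/ ok → permitted
[mmi] — violates constraint (c): word begins with /m/ → not permitted
Permitted: [jter.en], [jtjit], [kew.jjwum], [ltluw], [rne.mrji] → 5.

5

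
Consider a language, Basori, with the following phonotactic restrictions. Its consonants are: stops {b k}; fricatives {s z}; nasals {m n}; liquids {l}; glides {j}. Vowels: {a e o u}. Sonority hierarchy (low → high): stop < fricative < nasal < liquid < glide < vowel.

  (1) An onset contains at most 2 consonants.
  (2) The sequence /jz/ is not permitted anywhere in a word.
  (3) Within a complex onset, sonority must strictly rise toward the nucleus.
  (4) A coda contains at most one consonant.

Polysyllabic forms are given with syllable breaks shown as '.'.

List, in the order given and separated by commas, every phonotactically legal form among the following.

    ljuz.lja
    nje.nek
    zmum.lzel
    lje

ljuz.lja, nje.nek, lje

ljuz.lja — σ1 onset /lj/ (4→5 rises), coda /z/ ok; σ2 onset /lj/ (4→5 rises), coda /∅/ ok → phonotactically legal
nje.nek — σ1 onset /nj/ (3→5 rises), coda /∅/ ok; σ2 onset /n/, coda /k/ ok → phonotactically legal
zmum.lzel — violates constraint 3: syllable 2 onset /lz/: /l/ (liquid, 4) → /z/ (fricative, 2) does not rise → phonotactically illegal
lje — σ1 onset /lj/ (4→5 rises), coda /∅/ ok → phonotactically legal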